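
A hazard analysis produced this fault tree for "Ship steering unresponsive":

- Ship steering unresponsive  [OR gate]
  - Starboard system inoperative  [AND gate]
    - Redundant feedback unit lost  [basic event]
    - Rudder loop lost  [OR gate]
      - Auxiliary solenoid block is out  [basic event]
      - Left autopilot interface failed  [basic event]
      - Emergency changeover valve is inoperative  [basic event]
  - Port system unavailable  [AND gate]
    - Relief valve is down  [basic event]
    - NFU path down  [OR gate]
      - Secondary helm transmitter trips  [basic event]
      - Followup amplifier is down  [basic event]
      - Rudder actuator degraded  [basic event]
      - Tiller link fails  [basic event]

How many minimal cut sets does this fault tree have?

Rudder loop lost [OR]: union of children's cut sets → 3 cut set(s).
Starboard system inoperative [AND]: one cut set from each child combined → 1 × 3 = 3 cut set(s).
NFU path down [OR]: union of children's cut sets → 4 cut set(s).
Port system unavailable [AND]: one cut set from each child combined → 1 × 4 = 4 cut set(s).
Ship steering unresponsive [OR]: union of children's cut sets → 7 cut set(s).
Minimal cut sets: {Auxiliary solenoid block is out, Redundant feedback unit lost}; {Left autopilot interface failed, Redundant feedback unit lost}; {Emergency changeover valve is inoperative, Redundant feedback unit lost}; {Relief valve is down, Secondary helm transmitter trips}; {Followup amplifier is down, Relief valve is down}; {Relief valve is down, Rudder actuator degraded}; {Relief valve is down, Tiller link fails}.

7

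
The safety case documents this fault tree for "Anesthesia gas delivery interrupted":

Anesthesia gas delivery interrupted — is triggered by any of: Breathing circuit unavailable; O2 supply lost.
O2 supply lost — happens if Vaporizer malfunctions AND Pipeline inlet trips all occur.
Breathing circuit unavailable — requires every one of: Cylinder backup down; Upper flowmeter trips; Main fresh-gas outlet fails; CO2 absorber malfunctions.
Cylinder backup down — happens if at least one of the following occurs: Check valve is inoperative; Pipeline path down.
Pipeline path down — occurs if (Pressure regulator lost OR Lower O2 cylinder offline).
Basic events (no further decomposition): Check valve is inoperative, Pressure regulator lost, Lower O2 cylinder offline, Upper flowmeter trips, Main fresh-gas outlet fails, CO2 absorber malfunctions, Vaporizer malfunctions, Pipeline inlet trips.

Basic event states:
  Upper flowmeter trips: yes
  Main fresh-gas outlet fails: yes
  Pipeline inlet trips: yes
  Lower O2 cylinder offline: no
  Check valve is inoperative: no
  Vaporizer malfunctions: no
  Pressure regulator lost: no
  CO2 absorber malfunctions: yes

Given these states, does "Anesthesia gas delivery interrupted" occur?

Pipeline path down [OR]: Pressure regulator lost=not, Lower O2 cylinder offline=not → no input occurs → does not occur.
Cylinder backup down [OR]: Check valve is inoperative=not, Pipeline path down=not → no input occurs → does not occur.
Breathing circuit unavailable [AND]: Cylinder backup down=not, Upper flowmeter trips=occurs, Main fresh-gas outlet fails=occurs, CO2 absorber malfunctions=occurs → not all inputs occur → does not occur.
O2 supply lost [AND]: Vaporizer malfunctions=not, Pipeline inlet trips=occurs → not all inputs occur → does not occur.
Anesthesia gas delivery interrupted [OR]: Breathing circuit unavailable=not, O2 supply lost=not → no input occurs → does not occur.

No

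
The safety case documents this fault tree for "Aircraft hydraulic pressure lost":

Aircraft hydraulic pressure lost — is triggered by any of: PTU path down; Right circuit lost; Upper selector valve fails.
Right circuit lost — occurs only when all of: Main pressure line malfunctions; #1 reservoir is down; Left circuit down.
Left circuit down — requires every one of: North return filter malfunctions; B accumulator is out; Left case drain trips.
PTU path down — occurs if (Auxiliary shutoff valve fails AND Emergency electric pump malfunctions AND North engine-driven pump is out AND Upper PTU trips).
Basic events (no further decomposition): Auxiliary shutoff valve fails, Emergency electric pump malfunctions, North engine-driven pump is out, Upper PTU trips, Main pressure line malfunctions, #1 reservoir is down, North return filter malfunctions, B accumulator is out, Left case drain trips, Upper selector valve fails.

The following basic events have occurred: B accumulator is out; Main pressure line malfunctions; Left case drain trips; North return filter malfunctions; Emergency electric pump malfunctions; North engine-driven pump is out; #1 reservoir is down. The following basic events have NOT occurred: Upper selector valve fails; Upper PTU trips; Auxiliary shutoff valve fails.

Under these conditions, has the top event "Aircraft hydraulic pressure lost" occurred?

PTU path down [AND]: Auxiliary shutoff valve fails=not, Emergency electric pump malfunctions=occurs, North engine-driven pump is out=occurs, Upper PTU trips=not → not all inputs occur → does not occur.
Left circuit down [AND]: North return filter malfunctions=occurs, B accumulator is out=occurs, Left case drain trips=occurs → all inputs occur → occurs.
Right circuit lost [AND]: Main pressure line malfunctions=occurs, #1 reservoir is down=occurs, Left circuit down=occurs → all inputs occur → occurs.
Aircraft hydraulic pressure lost [OR]: PTU path down=not, Right circuit lost=occurs, Upper selector valve fails=not → at least one input occurs → occurs.

Yes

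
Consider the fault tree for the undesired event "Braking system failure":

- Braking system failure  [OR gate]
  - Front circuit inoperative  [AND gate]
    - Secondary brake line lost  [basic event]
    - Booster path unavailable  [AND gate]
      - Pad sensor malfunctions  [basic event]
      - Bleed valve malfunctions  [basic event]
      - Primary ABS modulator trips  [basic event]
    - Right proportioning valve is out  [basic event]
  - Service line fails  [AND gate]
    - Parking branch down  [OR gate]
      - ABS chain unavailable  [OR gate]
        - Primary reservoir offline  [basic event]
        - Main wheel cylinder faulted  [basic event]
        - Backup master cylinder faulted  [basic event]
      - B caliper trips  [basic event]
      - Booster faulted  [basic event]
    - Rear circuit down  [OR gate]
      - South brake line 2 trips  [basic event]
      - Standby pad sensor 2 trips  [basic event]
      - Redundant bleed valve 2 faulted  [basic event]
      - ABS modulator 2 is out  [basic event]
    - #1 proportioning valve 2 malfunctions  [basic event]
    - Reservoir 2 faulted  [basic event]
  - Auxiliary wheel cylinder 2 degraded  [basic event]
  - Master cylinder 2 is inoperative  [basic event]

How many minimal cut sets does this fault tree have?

Booster path unavailable [AND]: one cut set from each child combined → 1 × 1 × 1 = 1 cut set(s).
Front circuit inoperative [AND]: one cut set from each child combined → 1 × 1 × 1 = 1 cut set(s).
ABS chain unavailable [OR]: union of children's cut sets → 3 cut set(s).
Parking branch down [OR]: union of children's cut sets → 5 cut set(s).
Rear circuit down [OR]: union of children's cut sets → 4 cut set(s).
Service line fails [AND]: one cut set from each child combined → 5 × 4 × 1 × 1 = 20 cut set(s).
Braking system failure [OR]: union of children's cut sets → 23 cut set(s).

23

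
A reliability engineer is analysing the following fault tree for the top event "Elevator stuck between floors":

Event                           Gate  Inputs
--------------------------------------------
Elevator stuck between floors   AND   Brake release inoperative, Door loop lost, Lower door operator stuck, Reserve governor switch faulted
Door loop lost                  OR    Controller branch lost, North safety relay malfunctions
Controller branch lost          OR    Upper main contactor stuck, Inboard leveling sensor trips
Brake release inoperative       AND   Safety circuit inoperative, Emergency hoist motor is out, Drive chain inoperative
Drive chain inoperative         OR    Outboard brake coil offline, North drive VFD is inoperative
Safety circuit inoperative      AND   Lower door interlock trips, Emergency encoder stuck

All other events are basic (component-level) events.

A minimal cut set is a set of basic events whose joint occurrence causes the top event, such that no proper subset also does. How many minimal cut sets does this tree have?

6

Safety circuit inoperative [AND]: one cut set from each child combined → 1 × 1 = 1 cut set(s).
Drive chain inoperative [OR]: union of children's cut sets → 2 cut set(s).
Brake release inoperative [AND]: one cut set from each child combined → 1 × 1 × 2 = 2 cut set(s).
Controller branch lost [OR]: union of children's cut sets → 2 cut set(s).
Door loop lost [OR]: union of children's cut sets → 3 cut set(s).
Elevator stuck between floors [AND]: one cut set from each child combined → 2 × 3 × 1 × 1 = 6 cut set(s).
Minimal cut sets: {Emergency encoder stuck, Emergency hoist motor is out, Lower door interlock trips, Lower door operator stuck, Outboard brake coil offline, Reserve governor switch faulted, Upper main contactor stuck}; {Emergency encoder stuck, Emergency hoist motor is out, Inboard leveling sensor trips, Lower door interlock trips, Lower door operator stuck, Outboard brake coil offline, Reserve governor switch faulted}; {Emergency encoder stuck, Emergency hoist motor is out, Lower door interlock trips, Lower door operator stuck, North safety relay malfunctions, Outboard brake coil offline, Reserve governor switch faulted}; {Emergency encoder stuck, Emergency hoist motor is out, Lower door interlock trips, Lower door operator stuck, North drive VFD is inoperative, Reserve governor switch faulted, Upper main contactor stuck}; {Emergency encoder stuck, Emergency hoist motor is out, Inboard leveling sensor trips, Lower door interlock trips, Lower door operator stuck, North drive VFD is inoperative, Reserve governor switch faulted}; {Emergency encoder stuck, Emergency hoist motor is out, Lower door interlock trips, Lower door operator stuck, North drive VFD is inoperative, North safety relay malfunctions, Reserve governor switch faulted}.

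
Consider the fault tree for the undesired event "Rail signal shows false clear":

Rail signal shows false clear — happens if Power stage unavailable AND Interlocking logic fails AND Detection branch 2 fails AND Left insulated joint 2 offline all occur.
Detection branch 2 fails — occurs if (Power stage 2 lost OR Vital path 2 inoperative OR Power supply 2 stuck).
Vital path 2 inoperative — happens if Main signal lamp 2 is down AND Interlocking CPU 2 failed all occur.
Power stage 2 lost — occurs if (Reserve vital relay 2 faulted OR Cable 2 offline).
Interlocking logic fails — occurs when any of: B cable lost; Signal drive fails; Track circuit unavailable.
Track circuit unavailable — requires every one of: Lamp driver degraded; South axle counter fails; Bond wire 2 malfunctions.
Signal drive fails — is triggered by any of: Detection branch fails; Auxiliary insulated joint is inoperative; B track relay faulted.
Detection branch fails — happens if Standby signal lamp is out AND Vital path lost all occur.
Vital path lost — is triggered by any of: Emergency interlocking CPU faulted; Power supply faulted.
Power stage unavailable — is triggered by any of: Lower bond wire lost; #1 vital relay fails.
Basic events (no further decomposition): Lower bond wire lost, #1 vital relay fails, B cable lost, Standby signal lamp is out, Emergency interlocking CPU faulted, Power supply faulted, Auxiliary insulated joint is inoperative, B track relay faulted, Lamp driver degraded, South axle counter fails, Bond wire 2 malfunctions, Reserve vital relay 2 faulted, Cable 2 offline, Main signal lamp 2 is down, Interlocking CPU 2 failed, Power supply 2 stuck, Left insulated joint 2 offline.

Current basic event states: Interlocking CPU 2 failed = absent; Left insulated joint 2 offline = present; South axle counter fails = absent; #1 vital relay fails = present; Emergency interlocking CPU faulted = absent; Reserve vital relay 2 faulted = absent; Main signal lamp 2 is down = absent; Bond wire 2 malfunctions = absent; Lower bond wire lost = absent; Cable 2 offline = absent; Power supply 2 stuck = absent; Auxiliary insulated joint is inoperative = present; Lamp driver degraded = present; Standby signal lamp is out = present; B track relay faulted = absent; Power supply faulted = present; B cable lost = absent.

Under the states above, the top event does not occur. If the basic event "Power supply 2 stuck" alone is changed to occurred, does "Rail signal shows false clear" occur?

Yes

Counterfactual: set "Power supply 2 stuck" to occurred.
Power stage unavailable [OR]: Lower bond wire lost=not, #1 vital relay fails=occurs → at least one input occurs → occurs.
Vital path lost [OR]: Emergency interlocking CPU faulted=not, Power supply faulted=occurs → at least one input occurs → occurs.
Detection branch fails [AND]: Standby signal lamp is out=occurs, Vital path lost=occurs → all inputs occur → occurs.
Signal drive fails [OR]: Detection branch fails=occurs, Auxiliary insulated joint is inoperative=occurs, B track relay faulted=not → at least one input occurs → occurs.
Track circuit unavailable [AND]: Lamp driver degraded=occurs, South axle counter fails=not, Bond wire 2 malfunctions=not → not all inputs occur → does not occur.
Interlocking logic fails [OR]: B cable lost=not, Signal drive fails=occurs, Track circuit unavailable=not → at least one input occurs → occurs.
Power stage 2 lost [OR]: Reserve vital relay 2 faulted=not, Cable 2 offline=not → no input occurs → does not occur.
Vital path 2 inoperative [AND]: Main signal lamp 2 is down=not, Interlocking CPU 2 failed=not → not all inputs occur → does not occur.
Detection branch 2 fails [OR]: Power stage 2 lost=not, Vital path 2 inoperative=not, Power supply 2 stuck=occurs → at least one input occurs → occurs.
Rail signal shows false clear [AND]: Power stage unavailable=occurs, Interlocking logic fails=occurs, Detection branch 2 fails=occurs, Left insulated joint 2 offline=occurs → all inputs occur → occurs.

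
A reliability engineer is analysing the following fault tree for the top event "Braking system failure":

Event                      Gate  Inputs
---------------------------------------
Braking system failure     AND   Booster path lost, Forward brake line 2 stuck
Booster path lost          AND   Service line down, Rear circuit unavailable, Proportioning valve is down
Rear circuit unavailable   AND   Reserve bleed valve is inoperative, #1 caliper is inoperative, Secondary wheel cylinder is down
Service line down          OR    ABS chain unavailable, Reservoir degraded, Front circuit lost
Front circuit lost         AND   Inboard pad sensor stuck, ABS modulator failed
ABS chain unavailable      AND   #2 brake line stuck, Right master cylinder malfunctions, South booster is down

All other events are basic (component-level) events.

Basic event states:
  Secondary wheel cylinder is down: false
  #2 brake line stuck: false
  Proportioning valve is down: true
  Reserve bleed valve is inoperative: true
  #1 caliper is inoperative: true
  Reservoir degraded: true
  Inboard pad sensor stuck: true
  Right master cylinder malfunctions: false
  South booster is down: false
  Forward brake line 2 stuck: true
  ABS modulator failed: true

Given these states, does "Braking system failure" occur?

No

ABS chain unavailable [AND]: #2 brake line stuck=not, Right master cylinder malfunctions=not, South booster is down=not → not all inputs occur → does not occur.
Front circuit lost [AND]: Inboard pad sensor stuck=occurs, ABS modulator failed=occurs → all inputs occur → occurs.
Service line down [OR]: ABS chain unavailable=not, Reservoir degraded=occurs, Front circuit lost=occurs → at least one input occurs → occurs.
Rear circuit unavailable [AND]: Reserve bleed valve is inoperative=occurs, #1 caliper is inoperative=occurs, Secondary wheel cylinder is down=not → not all inputs occur → does not occur.
Booster path lost [AND]: Service line down=occurs, Rear circuit unavailable=not, Proportioning valve is down=occurs → not all inputs occur → does not occur.
Braking system failure [AND]: Booster path lost=not, Forward brake line 2 stuck=occurs → not all inputs occur → does not occur.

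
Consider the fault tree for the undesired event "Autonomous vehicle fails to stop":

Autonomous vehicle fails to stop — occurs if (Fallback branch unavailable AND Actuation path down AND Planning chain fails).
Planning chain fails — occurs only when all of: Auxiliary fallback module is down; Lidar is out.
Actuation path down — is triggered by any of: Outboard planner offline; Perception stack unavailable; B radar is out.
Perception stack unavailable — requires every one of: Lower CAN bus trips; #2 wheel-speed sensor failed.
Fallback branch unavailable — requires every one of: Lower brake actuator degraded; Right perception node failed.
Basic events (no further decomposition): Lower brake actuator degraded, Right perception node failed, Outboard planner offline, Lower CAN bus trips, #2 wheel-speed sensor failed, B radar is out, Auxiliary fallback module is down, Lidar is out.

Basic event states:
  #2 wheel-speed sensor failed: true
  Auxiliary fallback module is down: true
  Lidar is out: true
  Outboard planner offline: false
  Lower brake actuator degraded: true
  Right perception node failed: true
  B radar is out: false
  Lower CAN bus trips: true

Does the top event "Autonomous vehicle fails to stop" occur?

Fallback branch unavailable [AND]: Lower brake actuator degraded=occurs, Right perception node failed=occurs → all inputs occur → occurs.
Perception stack unavailable [AND]: Lower CAN bus trips=occurs, #2 wheel-speed sensor failed=occurs → all inputs occur → occurs.
Actuation path down [OR]: Outboard planner offline=not, Perception stack unavailable=occurs, B radar is out=not → at least one input occurs → occurs.
Planning chain fails [AND]: Auxiliary fallback module is down=occurs, Lidar is out=occurs → all inputs occur → occurs.
Autonomous vehicle fails to stop [AND]: Fallback branch unavailable=occurs, Actuation path down=occurs, Planning chain fails=occurs → all inputs occur → occurs.

Yes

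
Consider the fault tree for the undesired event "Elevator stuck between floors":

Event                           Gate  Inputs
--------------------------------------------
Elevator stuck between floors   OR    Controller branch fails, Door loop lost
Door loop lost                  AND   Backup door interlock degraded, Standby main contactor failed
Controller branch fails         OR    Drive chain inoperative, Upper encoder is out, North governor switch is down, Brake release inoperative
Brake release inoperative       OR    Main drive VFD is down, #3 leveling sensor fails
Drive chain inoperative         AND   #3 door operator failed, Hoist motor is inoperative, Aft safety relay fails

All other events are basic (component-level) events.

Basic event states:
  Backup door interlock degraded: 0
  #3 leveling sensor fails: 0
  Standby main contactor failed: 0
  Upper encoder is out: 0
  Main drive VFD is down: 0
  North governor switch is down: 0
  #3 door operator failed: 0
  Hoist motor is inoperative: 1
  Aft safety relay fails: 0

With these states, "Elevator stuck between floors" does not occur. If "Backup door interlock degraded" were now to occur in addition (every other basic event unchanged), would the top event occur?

Counterfactual: set "Backup door interlock degraded" to occurred.
Drive chain inoperative [AND]: #3 door operator failed=not, Hoist motor is inoperative=occurs, Aft safety relay fails=not → not all inputs occur → does not occur.
Brake release inoperative [OR]: Main drive VFD is down=not, #3 leveling sensor fails=not → no input occurs → does not occur.
Controller branch fails [OR]: Drive chain inoperative=not, Upper encoder is out=not, North governor switch is down=not, Brake release inoperative=not → no input occurs → does not occur.
Door loop lost [AND]: Backup door interlock degraded=occurs, Standby main contactor failed=not → not all inputs occur → does not occur.
Elevator stuck between floors [OR]: Controller branch fails=not, Door loop lost=not → no input occurs → does not occur.

No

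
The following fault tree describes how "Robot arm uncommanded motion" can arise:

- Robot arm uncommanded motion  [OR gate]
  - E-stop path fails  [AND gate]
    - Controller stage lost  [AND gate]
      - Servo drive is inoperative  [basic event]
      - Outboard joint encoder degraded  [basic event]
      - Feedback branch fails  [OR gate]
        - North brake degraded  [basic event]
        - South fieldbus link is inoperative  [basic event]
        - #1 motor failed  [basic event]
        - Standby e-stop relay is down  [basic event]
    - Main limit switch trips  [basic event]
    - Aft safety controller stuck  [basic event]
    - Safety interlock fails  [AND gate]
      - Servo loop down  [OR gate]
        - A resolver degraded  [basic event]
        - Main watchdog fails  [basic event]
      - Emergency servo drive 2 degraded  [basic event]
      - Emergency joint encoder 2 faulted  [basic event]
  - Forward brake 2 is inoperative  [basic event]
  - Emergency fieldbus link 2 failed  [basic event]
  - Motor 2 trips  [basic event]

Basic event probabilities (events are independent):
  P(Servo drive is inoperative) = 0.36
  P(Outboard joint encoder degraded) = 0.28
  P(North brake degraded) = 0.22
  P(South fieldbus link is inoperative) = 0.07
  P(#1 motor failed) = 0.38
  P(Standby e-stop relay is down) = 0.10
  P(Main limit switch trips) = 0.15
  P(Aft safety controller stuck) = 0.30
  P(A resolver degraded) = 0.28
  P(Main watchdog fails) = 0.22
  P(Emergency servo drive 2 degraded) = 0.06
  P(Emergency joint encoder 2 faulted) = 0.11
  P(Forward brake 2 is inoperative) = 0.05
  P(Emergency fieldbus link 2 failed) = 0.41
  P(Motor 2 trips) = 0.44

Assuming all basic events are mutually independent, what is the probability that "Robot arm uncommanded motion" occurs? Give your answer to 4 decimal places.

0.6861

P(Feedback branch fails) [OR] = 1 − (1−0.22) × (1−0.07) × (1−0.38) × (1−0.10) = 0.595227
P(Controller stage lost) [AND] = 0.36 × 0.28 × 0.595227 = 0.059999
P(Servo loop down) [OR] = 1 − (1−0.28) × (1−0.22) = 0.438400
P(Safety interlock fails) [AND] = 0.438400 × 0.06 × 0.11 = 0.002893
P(E-stop path fails) [AND] = 0.059999 × 0.15 × 0.30 × 0.002893 = 0.000008
P(Robot arm uncommanded motion) [OR] = 1 − (1−0.000008) × (1−0.05) × (1−0.41) × (1−0.44) = 0.686123
Rounded to 4 decimal places: P(Robot arm uncommanded motion) ≈ 0.6861.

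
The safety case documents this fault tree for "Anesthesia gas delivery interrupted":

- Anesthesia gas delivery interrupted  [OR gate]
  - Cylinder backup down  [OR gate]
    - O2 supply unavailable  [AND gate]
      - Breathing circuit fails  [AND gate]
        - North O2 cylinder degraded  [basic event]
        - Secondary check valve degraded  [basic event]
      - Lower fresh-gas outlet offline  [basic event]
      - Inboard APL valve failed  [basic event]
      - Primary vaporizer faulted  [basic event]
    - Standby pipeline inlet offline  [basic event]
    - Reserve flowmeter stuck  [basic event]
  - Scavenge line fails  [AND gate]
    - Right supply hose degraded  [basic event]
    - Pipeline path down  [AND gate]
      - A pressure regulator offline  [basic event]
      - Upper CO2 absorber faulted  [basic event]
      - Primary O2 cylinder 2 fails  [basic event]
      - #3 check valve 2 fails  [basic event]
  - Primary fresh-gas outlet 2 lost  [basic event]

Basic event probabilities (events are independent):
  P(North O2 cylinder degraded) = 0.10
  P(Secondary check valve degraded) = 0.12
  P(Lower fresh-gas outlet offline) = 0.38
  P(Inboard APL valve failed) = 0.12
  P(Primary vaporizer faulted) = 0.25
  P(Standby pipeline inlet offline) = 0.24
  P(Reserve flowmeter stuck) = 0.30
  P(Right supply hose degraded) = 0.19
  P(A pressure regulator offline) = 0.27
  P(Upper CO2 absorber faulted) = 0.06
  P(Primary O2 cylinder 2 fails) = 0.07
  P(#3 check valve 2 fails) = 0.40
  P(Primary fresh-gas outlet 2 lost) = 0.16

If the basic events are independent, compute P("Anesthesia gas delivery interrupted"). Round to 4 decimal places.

0.5532

P(Breathing circuit fails) [AND] = 0.10 × 0.12 = 0.012000
P(O2 supply unavailable) [AND] = 0.012000 × 0.38 × 0.12 × 0.25 = 0.000137
P(Cylinder backup down) [OR] = 1 − (1−0.000137) × (1−0.24) × (1−0.30) = 0.468073
P(Pipeline path down) [AND] = 0.27 × 0.06 × 0.07 × 0.40 = 0.000454
P(Scavenge line fails) [AND] = 0.19 × 0.000454 = 0.000086
P(Anesthesia gas delivery interrupted) [OR] = 1 − (1−0.468073) × (1−0.000086) × (1−0.16) = 0.553220
Rounded to 4 decimal places: P(Anesthesia gas delivery interrupted) ≈ 0.5532.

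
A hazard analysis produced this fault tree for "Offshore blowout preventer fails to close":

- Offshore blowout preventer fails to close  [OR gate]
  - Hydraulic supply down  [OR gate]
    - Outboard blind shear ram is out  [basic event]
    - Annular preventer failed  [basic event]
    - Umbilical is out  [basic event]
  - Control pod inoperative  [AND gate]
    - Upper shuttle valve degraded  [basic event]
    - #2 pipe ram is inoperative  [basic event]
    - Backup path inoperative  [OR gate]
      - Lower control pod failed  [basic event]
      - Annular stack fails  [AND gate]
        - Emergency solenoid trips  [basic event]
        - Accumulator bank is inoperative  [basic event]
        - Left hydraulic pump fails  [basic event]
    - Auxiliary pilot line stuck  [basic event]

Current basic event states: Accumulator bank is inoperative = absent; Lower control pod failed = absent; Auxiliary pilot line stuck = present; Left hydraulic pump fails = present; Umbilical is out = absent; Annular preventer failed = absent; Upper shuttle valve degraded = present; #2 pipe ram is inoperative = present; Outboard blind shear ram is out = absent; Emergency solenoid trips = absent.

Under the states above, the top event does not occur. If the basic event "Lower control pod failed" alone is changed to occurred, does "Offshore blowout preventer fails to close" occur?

Yes

Counterfactual: set "Lower control pod failed" to occurred.
Hydraulic supply down [OR]: Outboard blind shear ram is out=not, Annular preventer failed=not, Umbilical is out=not → no input occurs → does not occur.
Annular stack fails [AND]: Emergency solenoid trips=not, Accumulator bank is inoperative=not, Left hydraulic pump fails=occurs → not all inputs occur → does not occur.
Backup path inoperative [OR]: Lower control pod failed=occurs, Annular stack fails=not → at least one input occurs → occurs.
Control pod inoperative [AND]: Upper shuttle valve degraded=occurs, #2 pipe ram is inoperative=occurs, Backup path inoperative=occurs, Auxiliary pilot line stuck=occurs → all inputs occur → occurs.
Offshore blowout preventer fails to close [OR]: Hydraulic supply down=not, Control pod inoperative=occurs → at least one input occurs → occurs.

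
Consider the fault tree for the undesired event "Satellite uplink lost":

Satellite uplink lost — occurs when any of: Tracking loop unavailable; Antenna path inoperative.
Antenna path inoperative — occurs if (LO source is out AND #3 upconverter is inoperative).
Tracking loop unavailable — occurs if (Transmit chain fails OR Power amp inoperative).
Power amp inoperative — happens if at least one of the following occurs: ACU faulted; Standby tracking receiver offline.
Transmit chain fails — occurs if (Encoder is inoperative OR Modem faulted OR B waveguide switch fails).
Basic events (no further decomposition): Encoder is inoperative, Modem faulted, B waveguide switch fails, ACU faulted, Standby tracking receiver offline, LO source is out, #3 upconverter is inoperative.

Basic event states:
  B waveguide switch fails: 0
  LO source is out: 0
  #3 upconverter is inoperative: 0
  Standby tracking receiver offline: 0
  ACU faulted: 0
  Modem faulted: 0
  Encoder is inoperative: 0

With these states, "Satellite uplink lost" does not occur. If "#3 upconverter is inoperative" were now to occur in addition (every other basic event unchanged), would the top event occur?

No

Counterfactual: set "#3 upconverter is inoperative" to occurred.
Transmit chain fails [OR]: Encoder is inoperative=not, Modem faulted=not, B waveguide switch fails=not → no input occurs → does not occur.
Power amp inoperative [OR]: ACU faulted=not, Standby tracking receiver offline=not → no input occurs → does not occur.
Tracking loop unavailable [OR]: Transmit chain fails=not, Power amp inoperative=not → no input occurs → does not occur.
Antenna path inoperative [AND]: LO source is out=not, #3 upconverter is inoperative=occurs → not all inputs occur → does not occur.
Satellite uplink lost [OR]: Tracking loop unavailable=not, Antenna path inoperative=not → no input occurs → does not occur.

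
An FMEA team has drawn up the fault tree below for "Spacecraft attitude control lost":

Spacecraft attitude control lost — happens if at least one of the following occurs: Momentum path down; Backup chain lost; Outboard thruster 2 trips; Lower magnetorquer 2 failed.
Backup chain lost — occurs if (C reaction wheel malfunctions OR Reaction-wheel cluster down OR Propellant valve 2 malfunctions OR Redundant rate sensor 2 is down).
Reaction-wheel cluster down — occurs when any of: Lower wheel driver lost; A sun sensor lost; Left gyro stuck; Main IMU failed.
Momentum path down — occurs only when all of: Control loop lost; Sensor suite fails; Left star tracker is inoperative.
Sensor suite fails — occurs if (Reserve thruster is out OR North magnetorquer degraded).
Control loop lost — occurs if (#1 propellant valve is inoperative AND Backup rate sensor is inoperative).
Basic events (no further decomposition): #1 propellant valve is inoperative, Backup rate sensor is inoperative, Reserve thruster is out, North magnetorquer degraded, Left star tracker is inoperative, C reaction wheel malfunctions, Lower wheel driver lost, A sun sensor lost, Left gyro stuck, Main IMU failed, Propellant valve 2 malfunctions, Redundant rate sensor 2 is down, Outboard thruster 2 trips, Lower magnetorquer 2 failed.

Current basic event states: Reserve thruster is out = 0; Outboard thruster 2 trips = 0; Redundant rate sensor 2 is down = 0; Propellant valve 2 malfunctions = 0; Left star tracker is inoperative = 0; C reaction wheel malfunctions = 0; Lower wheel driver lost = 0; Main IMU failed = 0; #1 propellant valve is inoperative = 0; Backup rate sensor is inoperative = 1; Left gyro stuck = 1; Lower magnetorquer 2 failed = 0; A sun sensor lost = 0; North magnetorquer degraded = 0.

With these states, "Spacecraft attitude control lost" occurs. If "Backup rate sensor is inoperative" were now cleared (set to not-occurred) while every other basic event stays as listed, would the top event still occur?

Yes

Counterfactual: set "Backup rate sensor is inoperative" to not occurred.
Control loop lost [AND]: #1 propellant valve is inoperative=not, Backup rate sensor is inoperative=not → not all inputs occur → does not occur.
Sensor suite fails [OR]: Reserve thruster is out=not, North magnetorquer degraded=not → no input occurs → does not occur.
Momentum path down [AND]: Control loop lost=not, Sensor suite fails=not, Left star tracker is inoperative=not → not all inputs occur → does not occur.
Reaction-wheel cluster down [OR]: Lower wheel driver lost=not, A sun sensor lost=not, Left gyro stuck=occurs, Main IMU failed=not → at least one input occurs → occurs.
Backup chain lost [OR]: C reaction wheel malfunctions=not, Reaction-wheel cluster down=occurs, Propellant valve 2 malfunctions=not, Redundant rate sensor 2 is down=not → at least one input occurs → occurs.
Spacecraft attitude control lost [OR]: Momentum path down=not, Backup chain lost=occurs, Outboard thruster 2 trips=not, Lower magnetorquer 2 failed=not → at least one input occurs → occurs.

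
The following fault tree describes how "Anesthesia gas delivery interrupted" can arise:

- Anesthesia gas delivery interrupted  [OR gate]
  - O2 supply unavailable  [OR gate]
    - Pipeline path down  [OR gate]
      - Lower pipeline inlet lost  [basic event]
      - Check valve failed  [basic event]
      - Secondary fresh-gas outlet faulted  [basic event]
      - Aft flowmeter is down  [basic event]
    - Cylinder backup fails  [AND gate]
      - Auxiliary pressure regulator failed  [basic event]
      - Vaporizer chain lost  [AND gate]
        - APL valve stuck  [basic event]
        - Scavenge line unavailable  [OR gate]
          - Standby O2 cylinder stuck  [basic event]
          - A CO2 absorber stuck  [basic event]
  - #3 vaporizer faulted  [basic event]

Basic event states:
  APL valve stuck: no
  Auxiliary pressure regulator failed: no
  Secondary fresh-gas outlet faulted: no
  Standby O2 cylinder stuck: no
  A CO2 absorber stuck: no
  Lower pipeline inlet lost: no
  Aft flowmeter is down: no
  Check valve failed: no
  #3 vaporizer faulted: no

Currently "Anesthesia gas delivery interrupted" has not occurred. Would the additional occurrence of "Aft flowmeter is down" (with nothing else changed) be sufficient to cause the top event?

Yes

Counterfactual: set "Aft flowmeter is down" to occurred.
Pipeline path down [OR]: Lower pipeline inlet lost=not, Check valve failed=not, Secondary fresh-gas outlet faulted=not, Aft flowmeter is down=occurs → at least one input occurs → occurs.
Scavenge line unavailable [OR]: Standby O2 cylinder stuck=not, A CO2 absorber stuck=not → no input occurs → does not occur.
Vaporizer chain lost [AND]: APL valve stuck=not, Scavenge line unavailable=not → not all inputs occur → does not occur.
Cylinder backup fails [AND]: Auxiliary pressure regulator failed=not, Vaporizer chain lost=not → not all inputs occur → does not occur.
O2 supply unavailable [OR]: Pipeline path down=occurs, Cylinder backup fails=not → at least one input occurs → occurs.
Anesthesia gas delivery interrupted [OR]: O2 supply unavailable=occurs, #3 vaporizer faulted=not → at least one input occurs → occurs.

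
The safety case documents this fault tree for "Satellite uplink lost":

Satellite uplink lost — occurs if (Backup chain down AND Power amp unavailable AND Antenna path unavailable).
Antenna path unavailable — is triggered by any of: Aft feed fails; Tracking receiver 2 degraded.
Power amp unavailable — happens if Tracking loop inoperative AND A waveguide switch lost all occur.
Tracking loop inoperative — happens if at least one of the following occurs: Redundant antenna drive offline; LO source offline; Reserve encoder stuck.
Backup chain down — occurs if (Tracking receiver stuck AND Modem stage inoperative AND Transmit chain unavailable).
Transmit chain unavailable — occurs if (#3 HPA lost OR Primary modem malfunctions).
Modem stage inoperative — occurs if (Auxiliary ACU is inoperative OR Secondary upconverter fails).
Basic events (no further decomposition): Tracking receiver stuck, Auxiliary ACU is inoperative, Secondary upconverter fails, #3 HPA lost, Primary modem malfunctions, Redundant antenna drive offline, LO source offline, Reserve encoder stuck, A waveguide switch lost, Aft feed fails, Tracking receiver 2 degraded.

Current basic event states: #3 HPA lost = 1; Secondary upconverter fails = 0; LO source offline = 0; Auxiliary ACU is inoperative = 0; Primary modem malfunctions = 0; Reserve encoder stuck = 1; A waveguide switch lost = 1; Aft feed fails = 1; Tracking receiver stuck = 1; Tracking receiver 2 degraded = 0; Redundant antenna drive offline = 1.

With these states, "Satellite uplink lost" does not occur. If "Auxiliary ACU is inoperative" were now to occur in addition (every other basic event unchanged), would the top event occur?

Counterfactual: set "Auxiliary ACU is inoperative" to occurred.
Modem stage inoperative [OR]: Auxiliary ACU is inoperative=occurs, Secondary upconverter fails=not → at least one input occurs → occurs.
Transmit chain unavailable [OR]: #3 HPA lost=occurs, Primary modem malfunctions=not → at least one input occurs → occurs.
Backup chain down [AND]: Tracking receiver stuck=occurs, Modem stage inoperative=occurs, Transmit chain unavailable=occurs → all inputs occur → occurs.
Tracking loop inoperative [OR]: Redundant antenna drive offline=occurs, LO source offline=not, Reserve encoder stuck=occurs → at least one input occurs → occurs.
Power amp unavailable [AND]: Tracking loop inoperative=occurs, A waveguide switch lost=occurs → all inputs occur → occurs.
Antenna path unavailable [OR]: Aft feed fails=occurs, Tracking receiver 2 degraded=not → at least one input occurs → occurs.
Satellite uplink lost [AND]: Backup chain down=occurs, Power amp unavailable=occurs, Antenna path unavailable=occurs → all inputs occur → occurs.

Yes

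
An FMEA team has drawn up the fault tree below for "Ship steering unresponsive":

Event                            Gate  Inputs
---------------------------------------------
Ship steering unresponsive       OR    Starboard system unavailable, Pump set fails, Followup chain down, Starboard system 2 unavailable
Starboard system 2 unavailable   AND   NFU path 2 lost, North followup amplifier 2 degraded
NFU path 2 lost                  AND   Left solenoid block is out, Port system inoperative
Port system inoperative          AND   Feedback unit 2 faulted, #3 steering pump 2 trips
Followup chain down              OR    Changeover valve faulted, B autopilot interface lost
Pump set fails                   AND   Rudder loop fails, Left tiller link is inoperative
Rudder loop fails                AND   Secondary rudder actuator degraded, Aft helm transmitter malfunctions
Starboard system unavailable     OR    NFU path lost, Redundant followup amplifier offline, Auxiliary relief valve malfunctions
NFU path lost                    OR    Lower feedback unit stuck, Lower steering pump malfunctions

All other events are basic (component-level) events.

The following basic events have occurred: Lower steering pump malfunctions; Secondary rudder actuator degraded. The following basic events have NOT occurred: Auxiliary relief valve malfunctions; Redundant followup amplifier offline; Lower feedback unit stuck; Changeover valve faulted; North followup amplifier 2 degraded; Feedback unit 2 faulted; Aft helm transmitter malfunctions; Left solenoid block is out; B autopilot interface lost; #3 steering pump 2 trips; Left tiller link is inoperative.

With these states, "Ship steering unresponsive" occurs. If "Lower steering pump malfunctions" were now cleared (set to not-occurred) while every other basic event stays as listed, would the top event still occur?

Counterfactual: set "Lower steering pump malfunctions" to not occurred.
NFU path lost [OR]: Lower feedback unit stuck=not, Lower steering pump malfunctions=not → no input occurs → does not occur.
Starboard system unavailable [OR]: NFU path lost=not, Redundant followup amplifier offline=not, Auxiliary relief valve malfunctions=not → no input occurs → does not occur.
Rudder loop fails [AND]: Secondary rudder actuator degraded=occurs, Aft helm transmitter malfunctions=not → not all inputs occur → does not occur.
Pump set fails [AND]: Rudder loop fails=not, Left tiller link is inoperative=not → not all inputs occur → does not occur.
Followup chain down [OR]: Changeover valve faulted=not, B autopilot interface lost=not → no input occurs → does not occur.
Port system inoperative [AND]: Feedback unit 2 faulted=not, #3 steering pump 2 trips=not → not all inputs occur → does not occur.
NFU path 2 lost [AND]: Left solenoid block is out=not, Port system inoperative=not → not all inputs occur → does not occur.
Starboard system 2 unavailable [AND]: NFU path 2 lost=not, North followup amplifier 2 degraded=not → not all inputs occur → does not occur.
Ship steering unresponsive [OR]: Starboard system unavailable=not, Pump set fails=not, Followup chain down=not, Starboard system 2 unavailable=not → no input occurs → does not occur.

No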